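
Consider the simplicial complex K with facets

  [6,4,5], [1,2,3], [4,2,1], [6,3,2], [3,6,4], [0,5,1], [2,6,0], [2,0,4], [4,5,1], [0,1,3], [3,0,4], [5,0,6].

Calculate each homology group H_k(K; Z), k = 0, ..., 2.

We work with the vertex ordering 0 < 1 < 2 < 3 < 4 < 5 < 6. The simplices of K, each written with vertices in increasing order, are:

  0-simplices (7): [0], [1], [2], [3], [4], [5], [6]
  1-simplices (18): [0,1], [0,2], [0,3], [0,4], [0,5], [0,6], [1,2], [1,3], [1,4], [1,5], [2,3], [2,4], [2,6], [3,4], [3,6], [4,5], [4,6], [5,6]
  2-simplices (12): [0,1,3], [0,1,5], [0,2,4], [0,2,6], [0,3,4], [0,5,6], [1,2,3], [1,2,4], [1,4,5], [2,3,6], [3,4,6], [4,5,6]

giving chain groups C_0 ≅ Z^7, C_1 ≅ Z^18, C_2 ≅ Z^12.

Boundary ∂_1: C_1 → C_0 maps an edge to its endpoints' difference, ∂[p,q] = q − p. For instance
  ∂[2,4] = [4] − [2].
The resulting 7×18 matrix has rank 6, and its Smith normal form has invariant factors (1,1,1,1,1,1).

The boundary map ∂_2: C_2 → C_1 acts by ∂[p,q,r] = [q,r] − [p,r] + [p,q]. For instance
  ∂[0,5,6] = [5,6] − [0,6] + [0,5],
  ∂[1,2,4] = [2,4] − [1,4] + [1,2].
This gives a 18×12 integer matrix of rank 12; reducing to Smith normal form yields diagonal entries (1,1,1,1,1,1,1,1,1,1,1,2).

Reading off H_k = ker ∂_k / im ∂_{k+1}:

  H_0: rank C_0 − rank ∂_1 = 7 − 6 = 1, and the invariant factors of ∂_1 are all 1, so H_0 = Z.
  H_1: rank ker ∂_1 − rank ∂_2 = (18 − 6) − 12 = 0, and ∂_2 has invariant factor 2 > 1, so H_1 = Z_2.
  H_2: rank ker ∂_2 − rank ∂_3 = (12 − 12) − 0 = 0, and there is no ∂_3, so H_2 = 0.

H_0 = Z,  H_1 = Z_2,  H_2 = 0.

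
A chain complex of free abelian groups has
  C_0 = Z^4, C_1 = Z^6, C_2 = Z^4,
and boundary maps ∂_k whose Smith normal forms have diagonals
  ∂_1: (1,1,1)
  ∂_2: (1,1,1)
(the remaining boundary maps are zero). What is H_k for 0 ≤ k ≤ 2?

H_0 = Z,  H_1 = 0,  H_2 = Z.

H_0: b_0 = 4 − 0 − 3 = 1; torsion from ∂_1 factors > 1: none. So H_0 = Z.
H_1: b_1 = 6 − 3 − 3 = 0; torsion from ∂_2 factors > 1: none. So H_1 = 0.
H_2: b_2 = 4 − 3 − 0 = 1; torsion from ∂_3 factors > 1: none. So H_2 = Z.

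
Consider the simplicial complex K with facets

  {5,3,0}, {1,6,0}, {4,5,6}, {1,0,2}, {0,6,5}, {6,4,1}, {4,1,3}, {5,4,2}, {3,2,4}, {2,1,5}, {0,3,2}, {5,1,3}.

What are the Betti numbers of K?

K has 7 vertices, 18 edges, 12 triangles.
rank ∂_0 = 0, rank ∂_1 = 6 ⇒ b_0 = 7 − 0 − 6 = 1; all invariant factors of ∂_1 are 1 so no torsion. So H_0 ≅ Z.
rank ∂_1 = 6, rank ∂_2 = 12 ⇒ b_1 = 18 − 6 − 12 = 0; ∂_2 has invariant factor(s) [2] giving torsion. So H_1 ≅ Z/2.
rank ∂_2 = 12, rank ∂_3 = 0 ⇒ b_2 = 12 − 12 − 0 = 0. So H_2 ≅ 0.

b_0 = 1, b_1 = 0, b_2 = 0.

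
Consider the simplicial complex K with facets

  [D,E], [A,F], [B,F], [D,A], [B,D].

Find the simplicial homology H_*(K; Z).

K has 5 vertices, 5 edges.
rank ∂_0 = 0, rank ∂_1 = 4 ⇒ b_0 = 5 − 0 − 4 = 1; all invariant factors of ∂_1 are 1 so no torsion. So H_0 ≅ Z.
rank ∂_1 = 4, rank ∂_2 = 0 ⇒ b_1 = 5 − 4 − 0 = 1. So H_1 ≅ Z.

H_0 ≅ Z,  H_1 ≅ Z.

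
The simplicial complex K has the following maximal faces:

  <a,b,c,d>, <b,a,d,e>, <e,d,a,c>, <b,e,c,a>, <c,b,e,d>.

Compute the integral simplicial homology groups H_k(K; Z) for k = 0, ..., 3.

We work with the vertex ordering a < b < c < d < e. The simplices of K, each written with vertices in increasing order, are:

  0-simplices (5): a, b, c, d, e
  1-simplices (10): ab, ac, ad, ae, bc, bd, be, cd, ce, de
  2-simplices (10): abc, abd, abe, acd, ace, ade, bcd, bce, bde, cde
  3-simplices (5): abcd, abce, abde, acde, bcde

so the chain groups are C_0 ≅ Z^5, C_1 ≅ Z^10, C_2 ≅ Z^10, C_3 ≅ Z^5.

∂_1: C_1 → C_0 maps an edge to its endpoints' difference, ∂[p,q] = q − p.
The resulting 5×10 matrix has rank 4, and its Smith normal form has invariant factors (1,1,1,1).

∂_2: C_2 → C_1 maps a triangle to the signed sum of its edges. For instance
  ∂ade = de − ae + ad,
  ∂cde = de − ce + cd.
The 10×10 boundary matrix has rank 6 and Smith normal form diag(1,1,1,1,1,1).

The boundary map ∂_3: C_3 → C_2 sends each 3-simplex σ to the alternating sum Σ_i (−1)^i (σ with its i-th vertex removed). For instance
  ∂abcd = bcd − acd + abd − abc,
  ∂abde = bde − ade + abe − abd.
This gives a 10×5 integer matrix of rank 4; reducing to Smith normal form yields diagonal entries (1,1,1,1).

Now H_k = ker ∂_k / im ∂_{k+1}, so:

  H_0: rank C_0 − rank ∂_1 = 5 − 4 = 1, and the invariant factors of ∂_1 are all 1, so H_0 = Z.
  H_1: rank ker ∂_1 − rank ∂_2 = (10 − 4) − 6 = 0, and the invariant factors of ∂_2 are all 1, so H_1 = 0.
  H_2: rank ker ∂_2 − rank ∂_3 = (10 − 6) − 4 = 0, and the invariant factors of ∂_3 are all 1, so H_2 = 0.
  H_3: rank ker ∂_3 − rank ∂_4 = (5 − 4) − 0 = 1, and there is no ∂_4, so H_3 = Z.

As a check, the Euler characteristic is 5 − 10 + 10 − 5 = 0, which agrees with 1 − 0 + 0 − 1 = 0.

H_0 ≅ Z,  H_1 = 0,  H_2 = 0,  H_3 ≅ Z.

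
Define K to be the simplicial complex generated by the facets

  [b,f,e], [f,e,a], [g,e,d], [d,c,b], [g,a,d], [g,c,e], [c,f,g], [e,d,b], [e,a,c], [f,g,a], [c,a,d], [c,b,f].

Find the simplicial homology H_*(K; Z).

H_0 ≅ Z,  H_1 ≅ Z/2Z,  H_2 = 0.

We work with the vertex ordering a < b < c < d < e < f < g. The simplices of K, each written with vertices in increasing order, are:

  0-simplices (7): a, b, c, d, e, f, g
  1-simplices (18): ac, ad, ae, af, ag, bc, bd, be, bf, cd, ce, cf, cg, de, dg, ef, eg, fg
  2-simplices (12): acd, ace, adg, aef, afg, bcd, bcf, bde, bef, ceg, cfg, deg

giving chain groups C_0 ≅ Z^7, C_1 ≅ Z^18, C_2 ≅ Z^12.

The boundary map ∂_1: C_1 → C_0 is given by ∂[p,q] = [q] − [p]. For instance
  ∂bd = d − b.
This gives a 7×18 integer matrix of rank 6; reducing to Smith normal form yields diagonal entries (1,1,1,1,1,1).

Boundary ∂_2: C_2 → C_1 sends each 2-simplex [p,q,r] to [q,r] − [p,r] + [p,q]. For instance
  ∂ace = ce − ae + ac,
  ∂acd = cd − ad + ac.
The 18×12 boundary matrix has rank 12 and Smith normal form diag(1,1,1,1,1,1,1,1,1,1,1,2).

Now H_k = ker ∂_k / im ∂_{k+1}, so:

  H_0: rank C_0 − rank ∂_1 = 7 − 6 = 1, and the invariant factors of ∂_1 are all 1, so H_0 = Z.
  H_1: rank ker ∂_1 − rank ∂_2 = (18 − 6) − 12 = 0, and ∂_2 has invariant factor 2 > 1, so H_1 = Z/2Z.
  H_2: rank ker ∂_2 − rank ∂_3 = (12 − 12) − 0 = 0, and there is no ∂_3, so H_2 = 0.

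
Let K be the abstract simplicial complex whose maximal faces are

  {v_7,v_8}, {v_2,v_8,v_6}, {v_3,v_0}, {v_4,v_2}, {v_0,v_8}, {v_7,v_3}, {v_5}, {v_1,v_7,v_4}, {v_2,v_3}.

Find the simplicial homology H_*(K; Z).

Fix the vertex order v_0 < v_1 < v_2 < v_3 < v_4 < v_5 < v_6 < v_7 < v_8 and write every simplex with vertices in increasing order. Then dim K = 2 and the simplices of K are:

  0-simplices (9): [v_0], [v_1], [v_2], [v_3], [v_4], [v_5], [v_6], [v_7], [v_8]
  1-simplices (12): [v_0,v_3], [v_0,v_8], [v_1,v_4], [v_1,v_7], [v_2,v_3], [v_2,v_4], [v_2,v_6], [v_2,v_8], [v_3,v_7], [v_4,v_7], [v_6,v_8], [v_7,v_8]
  2-simplices (2): [v_1,v_4,v_7], [v_2,v_6,v_8]

so the chain groups are C_0 ≅ Z^9, C_1 ≅ Z^12, C_2 ≅ Z^2.

∂_1: C_1 → C_0 is given by ∂[p,q] = [q] − [p]. For instance
  ∂[v_4,v_7] = [v_7] − [v_4].
The 9×12 boundary matrix has rank 7 and Smith normal form diag(1,1,1,1,1,1,1).

The boundary map ∂_2: C_2 → C_1 maps a triangle to the signed sum of its edges. For instance
  ∂[v_2,v_6,v_8] = [v_6,v_8] − [v_2,v_8] + [v_2,v_6],
  ∂[v_1,v_4,v_7] = [v_4,v_7] − [v_1,v_7] + [v_1,v_4].
This gives a 12×2 integer matrix of rank 2; reducing to Smith normal form yields diagonal entries (1,1).

Now H_k = ker ∂_k / im ∂_{k+1}, so:

  H_0: rank C_0 − rank ∂_1 = 9 − 7 = 2, and the invariant factors of ∂_1 are all 1, so H_0 = Z^2.
  H_1: rank ker ∂_1 − rank ∂_2 = (12 − 7) − 2 = 3, and the invariant factors of ∂_2 are all 1, so H_1 = Z^3.
  H_2: rank ker ∂_2 − rank ∂_3 = (2 − 2) − 0 = 0, and there is no ∂_3, so H_2 = 0.

As a check, the Euler characteristic is 9 − 12 + 2 = -1, which agrees with 2 − 3 + 0 = -1.

H_0 = Z^2,  H_1 = Z^3,  H_2 = 0.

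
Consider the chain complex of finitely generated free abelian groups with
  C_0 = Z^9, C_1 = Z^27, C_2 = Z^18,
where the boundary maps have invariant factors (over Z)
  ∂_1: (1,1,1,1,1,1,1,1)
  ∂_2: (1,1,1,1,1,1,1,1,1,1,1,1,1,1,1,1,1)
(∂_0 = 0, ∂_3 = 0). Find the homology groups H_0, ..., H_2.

H_0: b_0 = 9 − 0 − 8 = 1; torsion from ∂_1 factors > 1: none. So H_0 ≅ Z.
H_1: b_1 = 27 − 8 − 17 = 2; torsion from ∂_2 factors > 1: none. So H_1 ≅ Z^2.
H_2: b_2 = 18 − 17 − 0 = 1; torsion from ∂_3 factors > 1: none. So H_2 ≅ Z.

H_0 ≅ Z,  H_1 ≅ Z^2,  H_2 ≅ Z.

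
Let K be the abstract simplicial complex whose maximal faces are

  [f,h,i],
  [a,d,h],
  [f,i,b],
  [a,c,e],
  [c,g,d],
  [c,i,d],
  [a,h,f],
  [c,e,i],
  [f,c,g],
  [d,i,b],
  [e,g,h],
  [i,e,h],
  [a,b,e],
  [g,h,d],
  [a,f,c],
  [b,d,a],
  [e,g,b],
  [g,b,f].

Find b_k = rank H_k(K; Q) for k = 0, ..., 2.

K has 9 vertices, 27 edges, 18 triangles.
rank ∂_0 = 0, rank ∂_1 = 8 ⇒ b_0 = 9 − 0 − 8 = 1; all invariant factors of ∂_1 are 1 so no torsion. So H_0 = Z.
rank ∂_1 = 8, rank ∂_2 = 17 ⇒ b_1 = 27 − 8 − 17 = 2; all invariant factors of ∂_2 are 1 so no torsion. So H_1 = Z^2.
rank ∂_2 = 17, rank ∂_3 = 0 ⇒ b_2 = 18 − 17 − 0 = 1. So H_2 = Z.

b_0 = 1, b_1 = 2, b_2 = 1.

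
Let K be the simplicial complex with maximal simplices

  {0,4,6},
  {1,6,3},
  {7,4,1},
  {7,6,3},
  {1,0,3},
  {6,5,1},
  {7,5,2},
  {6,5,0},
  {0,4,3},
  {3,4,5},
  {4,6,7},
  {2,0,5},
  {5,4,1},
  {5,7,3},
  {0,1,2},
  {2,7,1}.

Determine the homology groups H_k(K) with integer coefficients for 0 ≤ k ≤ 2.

Fix the vertex order 0 < 1 < 2 < 3 < 4 < 5 < 6 < 7 and write every simplex with vertices in increasing order. Then dim K = 2 and the simplices of K are:

  0-simplices (8): [0], [1], [2], [3], [4], [5], [6], [7]
  1-simplices (24): (24 of them)
  2-simplices (16): [0,1,2], [0,1,3], [0,2,5], [0,3,4], [0,4,6], [0,5,6], [1,2,7], [1,3,6], [1,4,5], [1,4,7], [1,5,6], [2,5,7], [3,4,5], [3,5,7], [3,6,7], [4,6,7]

giving chain groups C_0 ≅ Z^8, C_1 ≅ Z^24, C_2 ≅ Z^16.

∂_1: C_1 → C_0 sends each edge [p,q] (with p < q) to q − p.
The 8×24 boundary matrix has rank 7 and Smith normal form diag(1,1,1,1,1,1,1).

The boundary map ∂_2: C_2 → C_1 acts by ∂[p,q,r] = [q,r] − [p,r] + [p,q]. For instance
  ∂[0,2,5] = [2,5] − [0,5] + [0,2],
  ∂[0,1,3] = [1,3] − [0,3] + [0,1].
The resulting 24×16 matrix has rank 15, and its Smith normal form has invariant factors (1,1,1,1,1,1,1,1,1,1,1,1,1,1,1).

Now H_k = ker ∂_k / im ∂_{k+1}, so:

  H_0: rank C_0 − rank ∂_1 = 8 − 7 = 1, and the invariant factors of ∂_1 are all 1, so H_0 ≅ Z.
  H_1: rank ker ∂_1 − rank ∂_2 = (24 − 7) − 15 = 2, and the invariant factors of ∂_2 are all 1, so H_1 ≅ Z^2.
  H_2: rank ker ∂_2 − rank ∂_3 = (16 − 15) − 0 = 1, and there is no ∂_3, so H_2 ≅ Z.

H_0 ≅ Z,  H_1 ≅ Z^2,  H_2 ≅ Z.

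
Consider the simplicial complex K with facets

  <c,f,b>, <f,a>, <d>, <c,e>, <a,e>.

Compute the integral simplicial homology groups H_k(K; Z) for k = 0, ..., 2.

Take the total order a < b < c < d < e < f on the vertex set. Then K (dimension 2) consists of the simplices:

  0-simplices (6): a, b, c, d, e, f
  1-simplices (6): ae, af, bc, bf, ce, cf
  2-simplices (1): bcf

giving chain groups C_0 ≅ Z^6, C_1 ≅ Z^6, C_2 ≅ Z^1.

∂_1: C_1 → C_0 maps an edge to its endpoints' difference, ∂[p,q] = q − p. For instance
  ∂ae = e − a.
The resulting 6×6 matrix has rank 4, and its Smith normal form has invariant factors (1,1,1,1).

∂_2: C_2 → C_1 sends each 2-simplex [p,q,r] to [q,r] − [p,r] + [p,q]. For instance
  ∂bcf = cf − bf + bc.
This gives a 6×1 integer matrix of rank 1; reducing to Smith normal form yields diagonal entries (1).

From H_k ≅ ker(∂_k) / im(∂_{k+1}) we obtain:

  H_0: rank C_0 − rank ∂_1 = 6 − 4 = 2, and the invariant factors of ∂_1 are all 1, so H_0 ≅ Z^2.
  H_1: rank ker ∂_1 − rank ∂_2 = (6 − 4) − 1 = 1, and the invariant factors of ∂_2 are all 1, so H_1 ≅ Z.
  H_2: rank ker ∂_2 − rank ∂_3 = (1 − 1) − 0 = 0, and there is no ∂_3, so H_2 ≅ 0.

As a check, the Euler characteristic is 6 − 6 + 1 = 1, which agrees with 2 − 1 + 0 = 1.

H_0 = Z^2,  H_1 = Z,  H_2 = 0.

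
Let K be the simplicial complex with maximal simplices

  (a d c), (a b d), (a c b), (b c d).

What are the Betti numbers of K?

b_0 = 1, b_1 = 0, b_2 = 1.

K has 4 vertices, 6 edges, 4 triangles.
rank ∂_0 = 0, rank ∂_1 = 3 ⇒ b_0 = 4 − 0 − 3 = 1; all invariant factors of ∂_1 are 1 so no torsion. So H_0 ≅ Z.
rank ∂_1 = 3, rank ∂_2 = 3 ⇒ b_1 = 6 − 3 − 3 = 0; all invariant factors of ∂_2 are 1 so no torsion. So H_1 ≅ 0.
rank ∂_2 = 3, rank ∂_3 = 0 ⇒ b_2 = 4 − 3 − 0 = 1. So H_2 ≅ Z.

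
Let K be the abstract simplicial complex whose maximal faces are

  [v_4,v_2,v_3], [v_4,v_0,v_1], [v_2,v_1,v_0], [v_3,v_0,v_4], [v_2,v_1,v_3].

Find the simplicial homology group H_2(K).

H_2 = 0.

Order the vertices as v_0 < v_1 < v_2 < v_3 < v_4. Listing each simplex with vertices in this order, K has dimension 2 with simplices:

  0-simplices (5): [v_0], [v_1], [v_2], [v_3], [v_4]
  1-simplices (10): [v_0,v_1], [v_0,v_2], [v_0,v_3], [v_0,v_4], [v_1,v_2], [v_1,v_3], [v_1,v_4], [v_2,v_3], [v_2,v_4], [v_3,v_4]
  2-simplices (5): [v_0,v_1,v_2], [v_0,v_1,v_4], [v_0,v_3,v_4], [v_1,v_2,v_3], [v_2,v_3,v_4]

Hence C_0 ≅ Z^5, C_1 ≅ Z^10, C_2 ≅ Z^5.

∂_1: C_1 → C_0 sends each edge [p,q] (with p < q) to q − p. For instance
  ∂[v_0,v_4] = [v_4] − [v_0].
The 5×10 boundary matrix has rank 4 and Smith normal form diag(1,1,1,1).

Boundary ∂_2: C_2 → C_1 acts by ∂[p,q,r] = [q,r] − [p,r] + [p,q]. For instance
  ∂[v_0,v_3,v_4] = [v_3,v_4] − [v_0,v_4] + [v_0,v_3],
  ∂[v_2,v_3,v_4] = [v_3,v_4] − [v_2,v_4] + [v_2,v_3].
The resulting 10×5 matrix has rank 5, and its Smith normal form has invariant factors (1,1,1,1,1).

Computing H_k = (kernel of ∂_k) / (image of ∂_{k+1}):

  H_2: rank ker ∂_2 − rank ∂_3 = (5 − 5) − 0 = 0, and there is no ∂_3, so H_2 = 0.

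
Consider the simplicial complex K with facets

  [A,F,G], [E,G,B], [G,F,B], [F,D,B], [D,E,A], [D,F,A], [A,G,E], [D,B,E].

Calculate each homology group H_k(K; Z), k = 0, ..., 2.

Order the vertices as A < B < D < E < F < G. Listing each simplex with vertices in this order, K has dimension 2 with simplices:

  0-simplices (6): A, B, D, E, F, G
  1-simplices (12): AD, AE, AF, AG, BD, BE, BF, BG, DE, DF, EG, FG
  2-simplices (8): ADE, ADF, AEG, AFG, BDE, BDF, BEG, BFG

Hence C_0 ≅ Z^6, C_1 ≅ Z^12, C_2 ≅ Z^8.

Boundary ∂_1: C_1 → C_0 maps an edge to its endpoints' difference, ∂[p,q] = q − p. For instance
  ∂BG = G − B.
This gives a 6×12 integer matrix of rank 5; reducing to Smith normal form yields diagonal entries (1,1,1,1,1).

The boundary map ∂_2: C_2 → C_1 maps a triangle to the signed sum of its edges. For instance
  ∂ADF = DF − AF + AD,
  ∂BFG = FG − BG + BF.
As a 12×8 matrix over Z this has rank 7, with invariant factors (1,1,1,1,1,1,1).

Now H_k = ker ∂_k / im ∂_{k+1}, so:

  H_0: rank C_0 − rank ∂_1 = 6 − 5 = 1, and the invariant factors of ∂_1 are all 1, so H_0 ≅ Z.
  H_1: rank ker ∂_1 − rank ∂_2 = (12 − 5) − 7 = 0, and the invariant factors of ∂_2 are all 1, so H_1 ≅ 0.
  H_2: rank ker ∂_2 − rank ∂_3 = (8 − 7) − 0 = 1, and there is no ∂_3, so H_2 ≅ Z.

H_0 ≅ Z,  H_1 = 0,  H_2 ≅ Z.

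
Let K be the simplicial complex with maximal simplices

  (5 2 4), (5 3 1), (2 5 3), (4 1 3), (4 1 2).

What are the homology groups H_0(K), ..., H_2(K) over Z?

Order the vertices as 1 < 2 < 3 < 4 < 5. Listing each simplex with vertices in this order, K has dimension 2 with simplices:

  0-simplices (5): [1], [2], [3], [4], [5]
  1-simplices (10): [1,2], [1,3], [1,4], [1,5], [2,3], [2,4], [2,5], [3,4], [3,5], [4,5]
  2-simplices (5): [1,2,4], [1,3,4], [1,3,5], [2,3,5], [2,4,5]

Hence C_0 ≅ Z^5, C_1 ≅ Z^10, C_2 ≅ Z^5.

Boundary ∂_1: C_1 → C_0 sends each edge [p,q] (with p < q) to q − p. For instance
  ∂[1,3] = [3] − [1].
As a 5×10 matrix over Z this has rank 4, with invariant factors (1,1,1,1).

The boundary map ∂_2: C_2 → C_1 maps a triangle to the signed sum of its edges. For instance
  ∂[2,3,5] = [3,5] − [2,5] + [2,3],
  ∂[2,4,5] = [4,5] − [2,5] + [2,4].
As a 10×5 matrix over Z this has rank 5, with invariant factors (1,1,1,1,1).

Computing H_k = (kernel of ∂_k) / (image of ∂_{k+1}):

  H_0: rank C_0 − rank ∂_1 = 5 − 4 = 1, and the invariant factors of ∂_1 are all 1, so H_0 ≅ Z.
  H_1: rank ker ∂_1 − rank ∂_2 = (10 − 4) − 5 = 1, and the invariant factors of ∂_2 are all 1, so H_1 ≅ Z.
  H_2: rank ker ∂_2 − rank ∂_3 = (5 − 5) − 0 = 0, and there is no ∂_3, so H_2 ≅ 0.

(K is a triangulation of the Möbius band.)

H_0 = Z,  H_1 = Z,  H_2 = 0.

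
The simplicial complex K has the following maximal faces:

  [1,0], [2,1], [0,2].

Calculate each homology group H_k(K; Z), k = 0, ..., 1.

H_0 ≅ Z,  H_1 ≅ Z.

K has 3 vertices, 3 edges.
rank ∂_0 = 0, rank ∂_1 = 2 ⇒ b_0 = 3 − 0 − 2 = 1; all invariant factors of ∂_1 are 1 so no torsion. So H_0 ≅ Z.
rank ∂_1 = 2, rank ∂_2 = 0 ⇒ b_1 = 3 − 2 − 0 = 1. So H_1 ≅ Z.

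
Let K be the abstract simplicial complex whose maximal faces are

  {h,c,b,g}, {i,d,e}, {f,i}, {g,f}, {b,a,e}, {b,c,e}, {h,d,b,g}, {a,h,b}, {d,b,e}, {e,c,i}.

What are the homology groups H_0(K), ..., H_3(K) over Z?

Fix the vertex order a < b < c < d < e < f < g < h < i and write every simplex with vertices in increasing order. Then dim K = 3 and the simplices of K are:

  0-simplices (9): a, b, c, d, e, f, g, h, i
  1-simplices (20): ab, ae, ah, bc, bd, be, bg, bh, ce, cg, ch, ci, de, dg, dh, di, ei, fg, fi, gh
  2-simplices (13): abe, abh, bce, bcg, bch, bde, bdg, bdh, bgh, cei, cgh, dei, dgh
  3-simplices (2): bcgh, bdgh

so the chain groups are C_0 ≅ Z^9, C_1 ≅ Z^20, C_2 ≅ Z^13, C_3 ≅ Z^2.

Boundary ∂_1: C_1 → C_0 is given by ∂[p,q] = [q] − [p]. For instance
  ∂ae = e − a.
As a 9×20 matrix over Z this has rank 8, with invariant factors (1,1,1,1,1,1,1,1).

Boundary ∂_2: C_2 → C_1 acts by ∂[p,q,r] = [q,r] − [p,r] + [p,q]. For instance
  ∂cgh = gh − ch + cg,
  ∂bch = ch − bh + bc.
This gives a 20×13 integer matrix of rank 11; reducing to Smith normal form yields diagonal entries (1,1,1,1,1,1,1,1,1,1,1).

∂_3: C_3 → C_2 sends each 3-simplex σ to the alternating sum Σ_i (−1)^i (σ with its i-th vertex removed). For instance
  ∂bcgh = cgh − bgh + bch − bcg,
  ∂bdgh = dgh − bgh + bdh − bdg.
This gives a 13×2 integer matrix of rank 2; reducing to Smith normal form yields diagonal entries (1,1).

Reading off H_k = ker ∂_k / im ∂_{k+1}:

  H_0: rank C_0 − rank ∂_1 = 9 − 8 = 1, and the invariant factors of ∂_1 are all 1, so H_0 = Z.
  H_1: rank ker ∂_1 − rank ∂_2 = (20 − 8) − 11 = 1, and the invariant factors of ∂_2 are all 1, so H_1 = Z.
  H_2: rank ker ∂_2 − rank ∂_3 = (13 − 11) − 2 = 0, and the invariant factors of ∂_3 are all 1, so H_2 = 0.
  H_3: rank ker ∂_3 − rank ∂_4 = (2 − 2) − 0 = 0, and there is no ∂_4, so H_3 = 0.

As a check, the Euler characteristic is 9 − 20 + 13 − 2 = 0, which agrees with 1 − 1 + 0 − 0 = 0.

H_0 = Z,  H_1 = Z,  H_2 = 0,  H_3 = 0.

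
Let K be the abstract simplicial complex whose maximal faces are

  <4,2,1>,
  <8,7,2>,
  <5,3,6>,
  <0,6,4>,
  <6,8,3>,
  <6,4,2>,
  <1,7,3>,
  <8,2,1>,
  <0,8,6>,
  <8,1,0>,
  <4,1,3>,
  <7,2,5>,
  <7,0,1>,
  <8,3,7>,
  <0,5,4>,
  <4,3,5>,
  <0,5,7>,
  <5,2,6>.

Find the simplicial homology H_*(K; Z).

H_0 = Z,  H_1 = Z ⊕ Z_2,  H_2 = 0.

We work with the vertex ordering 0 < 1 < 2 < 3 < 4 < 5 < 6 < 7 < 8. The simplices of K, each written with vertices in increasing order, are:

  0-simplices (9): [0], [1], [2], [3], [4], [5], [6], [7], [8]
  1-simplices (27): (27 of them)
  2-simplices (18): [0,1,7], [0,1,8], [0,4,5], [0,4,6], [0,5,7], [0,6,8], [1,2,4], [1,2,8], [1,3,4], [1,3,7], [2,4,6], [2,5,6], [2,5,7], [2,7,8], [3,4,5], [3,5,6], [3,6,8], [3,7,8]

Hence C_0 ≅ Z^9, C_1 ≅ Z^27, C_2 ≅ Z^18.

∂_1: C_1 → C_0 is given by ∂[p,q] = [q] − [p]. For instance
  ∂[5,7] = [7] − [5].
As a 9×27 matrix over Z this has rank 8, with invariant factors (1,1,1,1,1,1,1,1).

The boundary map ∂_2: C_2 → C_1 acts by ∂[p,q,r] = [q,r] − [p,r] + [p,q]. For instance
  ∂[3,7,8] = [7,8] − [3,8] + [3,7],
  ∂[2,7,8] = [7,8] − [2,8] + [2,7].
As a 27×18 matrix over Z this has rank 18, with invariant factors (1,1,1,1,1,1,1,1,1,1,1,1,1,1,1,1,1,2).

Computing H_k = (kernel of ∂_k) / (image of ∂_{k+1}):

  H_0: rank C_0 − rank ∂_1 = 9 − 8 = 1, and the invariant factors of ∂_1 are all 1, so H_0 = Z.
  H_1: rank ker ∂_1 − rank ∂_2 = (27 − 8) − 18 = 1, and ∂_2 has invariant factor 2 > 1, so H_1 = Z ⊕ Z_2.
  H_2: rank ker ∂_2 − rank ∂_3 = (18 − 18) − 0 = 0, and there is no ∂_3, so H_2 = 0.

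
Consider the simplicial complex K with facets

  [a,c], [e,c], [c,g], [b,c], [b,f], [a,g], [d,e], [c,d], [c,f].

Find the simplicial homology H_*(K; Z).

H_0 ≅ Z,  H_1 ≅ Z^3.

Take the total order a < b < c < d < e < f < g on the vertex set. Then K (dimension 1) consists of the simplices:

  0-simplices (7): a, b, c, d, e, f, g
  1-simplices (9): ac, ag, bc, bf, cd, ce, cf, cg, de

Hence C_0 ≅ Z^7, C_1 ≅ Z^9.

The boundary map ∂_1: C_1 → C_0 maps an edge to its endpoints' difference, ∂[p,q] = q − p. For instance
  ∂bf = f − b.
The resulting 7×9 matrix has rank 6, and its Smith normal form has invariant factors (1,1,1,1,1,1).

Reading off H_k = ker ∂_k / im ∂_{k+1}:

  H_0: rank C_0 − rank ∂_1 = 7 − 6 = 1, and the invariant factors of ∂_1 are all 1, so H_0 = Z.
  H_1: rank ker ∂_1 − rank ∂_2 = (9 − 6) − 0 = 3, and there is no ∂_2, so H_1 = Z^3.

(K is a triangulation of a wedge of 3 circles.)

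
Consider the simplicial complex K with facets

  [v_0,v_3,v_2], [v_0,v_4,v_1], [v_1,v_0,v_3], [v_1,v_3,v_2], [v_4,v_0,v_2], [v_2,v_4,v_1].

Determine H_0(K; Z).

H_0 ≅ Z.

Take the total order v_0 < v_1 < v_2 < v_3 < v_4 on the vertex set. Then K (dimension 2) consists of the simplices:

  0-simplices (5): [v_0], [v_1], [v_2], [v_3], [v_4]
  1-simplices (9): [v_0,v_1], [v_0,v_2], [v_0,v_3], [v_0,v_4], [v_1,v_2], [v_1,v_3], [v_1,v_4], [v_2,v_3], [v_2,v_4]
  2-simplices (6): [v_0,v_1,v_3], [v_0,v_1,v_4], [v_0,v_2,v_3], [v_0,v_2,v_4], [v_1,v_2,v_3], [v_1,v_2,v_4]

giving chain groups C_0 ≅ Z^5, C_1 ≅ Z^9, C_2 ≅ Z^6.

Boundary ∂_1: C_1 → C_0 sends each edge [p,q] (with p < q) to q − p.
The resulting 5×9 matrix has rank 4, and its Smith normal form has invariant factors (1,1,1,1).

Boundary ∂_2: C_2 → C_1 acts by ∂[p,q,r] = [q,r] − [p,r] + [p,q]. For instance
  ∂[v_1,v_2,v_4] = [v_2,v_4] − [v_1,v_4] + [v_1,v_2],
  ∂[v_1,v_2,v_3] = [v_2,v_3] − [v_1,v_3] + [v_1,v_2].
As a 9×6 matrix over Z this has rank 5, with invariant factors (1,1,1,1,1).

Reading off H_k = ker ∂_k / im ∂_{k+1}:

  H_0: rank C_0 − rank ∂_1 = 5 − 4 = 1, and the invariant factors of ∂_1 are all 1, so H_0 ≅ Z.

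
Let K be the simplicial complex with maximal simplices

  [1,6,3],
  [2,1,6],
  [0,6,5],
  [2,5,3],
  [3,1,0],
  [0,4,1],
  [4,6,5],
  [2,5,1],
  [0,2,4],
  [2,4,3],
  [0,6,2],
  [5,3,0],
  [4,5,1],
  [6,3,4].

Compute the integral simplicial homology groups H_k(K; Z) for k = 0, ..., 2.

K has 7 vertices, 21 edges, 14 triangles.
rank ∂_0 = 0, rank ∂_1 = 6 ⇒ b_0 = 7 − 0 − 6 = 1; all invariant factors of ∂_1 are 1 so no torsion. So H_0 ≅ Z.
rank ∂_1 = 6, rank ∂_2 = 13 ⇒ b_1 = 21 − 6 − 13 = 2; all invariant factors of ∂_2 are 1 so no torsion. So H_1 ≅ Z^2.
rank ∂_2 = 13, rank ∂_3 = 0 ⇒ b_2 = 14 − 13 − 0 = 1. So H_2 ≅ Z.

H_0 = Z,  H_1 = Z^2,  H_2 = Z.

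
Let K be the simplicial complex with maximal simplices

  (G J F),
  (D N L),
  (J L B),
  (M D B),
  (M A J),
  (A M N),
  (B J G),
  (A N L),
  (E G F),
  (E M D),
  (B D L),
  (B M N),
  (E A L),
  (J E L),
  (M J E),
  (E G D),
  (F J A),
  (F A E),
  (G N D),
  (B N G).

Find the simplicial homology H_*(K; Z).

Order the vertices as A < B < D < E < F < G < J < L < M < N. Listing each simplex with vertices in this order, K has dimension 2 with simplices:

  0-simplices (10): A, B, D, E, F, G, J, L, M, N
  1-simplices (30): AE, AF, AJ, AL, AM, AN, BD, BG, BJ, BL, BM, BN, DE, DG, DL, DM, DN, EF, EG, EJ, EL, EM, FG, FJ, GJ, GN, JL, JM, LN, MN
  2-simplices (20): AEF, AEL, AFJ, AJM, ALN, AMN, BDL, BDM, BGJ, BGN, BJL, BMN, DEG, DEM, DGN, DLN, EFG, EJL, EJM, FGJ

giving chain groups C_0 ≅ Z^10, C_1 ≅ Z^30, C_2 ≅ Z^20.

Boundary ∂_1: C_1 → C_0 is given by ∂[p,q] = [q] − [p].
The resulting 10×30 matrix has rank 9, and its Smith normal form has invariant factors (1,1,1,1,1,1,1,1,1).

The boundary map ∂_2: C_2 → C_1 maps a triangle to the signed sum of its edges. For instance
  ∂BGJ = GJ − BJ + BG,
  ∂EJL = JL − EL + EJ.
This gives a 30×20 integer matrix of rank 20; reducing to Smith normal form yields diagonal entries (1,1,1,1,1,1,1,1,1,1,1,1,1,1,1,1,1,1,1,2).

Now H_k = ker ∂_k / im ∂_{k+1}, so:

  H_0: rank C_0 − rank ∂_1 = 10 − 9 = 1, and the invariant factors of ∂_1 are all 1, so H_0 ≅ Z.
  H_1: rank ker ∂_1 − rank ∂_2 = (30 − 9) − 20 = 1, and ∂_2 has invariant factor 2 > 1, so H_1 ≅ Z ⊕ Z/2.
  H_2: rank ker ∂_2 − rank ∂_3 = (20 − 20) − 0 = 0, and there is no ∂_3, so H_2 ≅ 0.

H_0 = Z,  H_1 = Z ⊕ Z/2,  H_2 = 0.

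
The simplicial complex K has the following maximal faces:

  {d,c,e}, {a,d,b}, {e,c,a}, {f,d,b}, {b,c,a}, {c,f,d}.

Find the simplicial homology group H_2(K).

H_2 ≅ 0.

We work with the vertex ordering a < b < c < d < e < f. The simplices of K, each written with vertices in increasing order, are:

  0-simplices (6): a, b, c, d, e, f
  1-simplices (12): ab, ac, ad, ae, bc, bd, bf, cd, ce, cf, de, df
  2-simplices (6): abc, abd, ace, bdf, cde, cdf

so the chain groups are C_0 ≅ Z^6, C_1 ≅ Z^12, C_2 ≅ Z^6.

The boundary map ∂_1: C_1 → C_0 sends each edge [p,q] (with p < q) to q − p. For instance
  ∂ab = b − a.
The resulting 6×12 matrix has rank 5, and its Smith normal form has invariant factors (1,1,1,1,1).

Boundary ∂_2: C_2 → C_1 sends each 2-simplex [p,q,r] to [q,r] − [p,r] + [p,q]. For instance
  ∂cdf = df − cf + cd,
  ∂ace = ce − ae + ac.
The 12×6 boundary matrix has rank 6 and Smith normal form diag(1,1,1,1,1,1).

From H_k ≅ ker(∂_k) / im(∂_{k+1}) we obtain:

  H_2: rank ker ∂_2 − rank ∂_3 = (6 − 6) − 0 = 0, and there is no ∂_3, so H_2 = 0.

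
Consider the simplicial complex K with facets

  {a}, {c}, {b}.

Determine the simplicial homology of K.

H_0 = Z^3.

Order the vertices as a < b < c. Listing each simplex with vertices in this order, K has dimension 0 with simplices:

  0-simplices (3): a, b, c

giving chain groups C_0 ≅ Z^3.

From H_k ≅ ker(∂_k) / im(∂_{k+1}) we obtain:

  H_0: rank C_0 − rank ∂_1 = 3 − 0 = 3, and there is no ∂_1, so H_0 ≅ Z^3.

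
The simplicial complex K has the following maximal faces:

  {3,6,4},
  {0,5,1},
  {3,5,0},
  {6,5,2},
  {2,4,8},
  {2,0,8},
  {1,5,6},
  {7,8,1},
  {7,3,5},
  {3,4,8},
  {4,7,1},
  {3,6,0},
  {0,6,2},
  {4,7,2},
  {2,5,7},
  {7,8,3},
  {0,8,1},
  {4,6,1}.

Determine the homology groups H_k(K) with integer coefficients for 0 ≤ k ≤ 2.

H_0 = Z,  H_1 = Z ⊕ Z/2,  H_2 = 0.

Fix the vertex order 0 < 1 < 2 < 3 < 4 < 5 < 6 < 7 < 8 and write every simplex with vertices in increasing order. Then dim K = 2 and the simplices of K are:

  0-simplices (9): [0], [1], [2], [3], [4], [5], [6], [7], [8]
  1-simplices (27): (27 of them)
  2-simplices (18): [0,1,5], [0,1,8], [0,2,6], [0,2,8], [0,3,5], [0,3,6], [1,4,6], [1,4,7], [1,5,6], [1,7,8], [2,4,7], [2,4,8], [2,5,6], [2,5,7], [3,4,6], [3,4,8], [3,5,7], [3,7,8]

Hence C_0 ≅ Z^9, C_1 ≅ Z^27, C_2 ≅ Z^18.

The boundary map ∂_1: C_1 → C_0 is given by ∂[p,q] = [q] − [p].
The 9×27 boundary matrix has rank 8 and Smith normal form diag(1,1,1,1,1,1,1,1).

Boundary ∂_2: C_2 → C_1 acts by ∂[p,q,r] = [q,r] − [p,r] + [p,q]. For instance
  ∂[0,2,6] = [2,6] − [0,6] + [0,2],
  ∂[0,1,5] = [1,5] − [0,5] + [0,1].
As a 27×18 matrix over Z this has rank 18, with invariant factors (1,1,1,1,1,1,1,1,1,1,1,1,1,1,1,1,1,2).

From H_k ≅ ker(∂_k) / im(∂_{k+1}) we obtain:

  H_0: rank C_0 − rank ∂_1 = 9 − 8 = 1, and the invariant factors of ∂_1 are all 1, so H_0 = Z.
  H_1: rank ker ∂_1 − rank ∂_2 = (27 − 8) − 18 = 1, and ∂_2 has invariant factor 2 > 1, so H_1 = Z ⊕ Z/2.
  H_2: rank ker ∂_2 − rank ∂_3 = (18 − 18) − 0 = 0, and there is no ∂_3, so H_2 = 0.

(K is a triangulation of the Klein bottle.)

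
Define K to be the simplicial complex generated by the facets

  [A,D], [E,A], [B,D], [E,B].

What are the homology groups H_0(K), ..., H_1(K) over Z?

H_0 = Z,  H_1 = Z.

Order the vertices as A < B < D < E. Listing each simplex with vertices in this order, K has dimension 1 with simplices:

  0-simplices (4): A, B, D, E
  1-simplices (4): AD, AE, BD, BE

so the chain groups are C_0 ≅ Z^4, C_1 ≅ Z^4.

The boundary map ∂_1: C_1 → C_0 maps an edge to its endpoints' difference, ∂[p,q] = q − p.
The resulting 4×4 matrix has rank 3, and its Smith normal form has invariant factors (1,1,1).

Now H_k = ker ∂_k / im ∂_{k+1}, so:

  H_0: rank C_0 − rank ∂_1 = 4 − 3 = 1, and the invariant factors of ∂_1 are all 1, so H_0 ≅ Z.
  H_1: rank ker ∂_1 − rank ∂_2 = (4 − 3) − 0 = 1, and there is no ∂_2, so H_1 ≅ Z.

(K is a triangulation of the circle S^1.)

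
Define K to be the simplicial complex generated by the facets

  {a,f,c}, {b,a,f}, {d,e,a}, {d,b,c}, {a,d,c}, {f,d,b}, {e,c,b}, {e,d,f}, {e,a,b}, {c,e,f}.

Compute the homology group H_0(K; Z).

K has 6 vertices, 15 edges, 10 triangles.
rank ∂_0 = 0, rank ∂_1 = 5 ⇒ b_0 = 6 − 0 − 5 = 1; all invariant factors of ∂_1 are 1 so no torsion. So H_0 = Z.

H_0 = Z.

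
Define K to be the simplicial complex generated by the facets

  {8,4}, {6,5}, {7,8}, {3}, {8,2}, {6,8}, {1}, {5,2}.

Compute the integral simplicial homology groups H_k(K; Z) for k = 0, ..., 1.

H_0 ≅ Z^3,  H_1 ≅ Z.

K has 8 vertices, 6 edges.
rank ∂_0 = 0, rank ∂_1 = 5 ⇒ b_0 = 8 − 0 − 5 = 3; all invariant factors of ∂_1 are 1 so no torsion. So H_0 = Z^3.
rank ∂_1 = 5, rank ∂_2 = 0 ⇒ b_1 = 6 − 5 − 0 = 1. So H_1 = Z.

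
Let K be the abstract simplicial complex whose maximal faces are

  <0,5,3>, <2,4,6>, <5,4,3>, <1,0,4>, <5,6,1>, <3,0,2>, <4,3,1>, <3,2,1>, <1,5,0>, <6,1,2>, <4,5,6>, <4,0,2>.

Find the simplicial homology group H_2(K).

Order the vertices as 0 < 1 < 2 < 3 < 4 < 5 < 6. Listing each simplex with vertices in this order, K has dimension 2 with simplices:

  0-simplices (7): [0], [1], [2], [3], [4], [5], [6]
  1-simplices (18): [0,1], [0,2], [0,3], [0,4], [0,5], [1,2], [1,3], [1,4], [1,5], [1,6], [2,3], [2,4], [2,6], [3,4], [3,5], [4,5], [4,6], [5,6]
  2-simplices (12): [0,1,4], [0,1,5], [0,2,3], [0,2,4], [0,3,5], [1,2,3], [1,2,6], [1,3,4], [1,5,6], [2,4,6], [3,4,5], [4,5,6]

so the chain groups are C_0 ≅ Z^7, C_1 ≅ Z^18, C_2 ≅ Z^12.

∂_1: C_1 → C_0 is given by ∂[p,q] = [q] − [p].
As a 7×18 matrix over Z this has rank 6, with invariant factors (1,1,1,1,1,1).

Boundary ∂_2: C_2 → C_1 acts by ∂[p,q,r] = [q,r] − [p,r] + [p,q]. For instance
  ∂[1,5,6] = [5,6] − [1,6] + [1,5],
  ∂[0,2,4] = [2,4] − [0,4] + [0,2].
This gives a 18×12 integer matrix of rank 12; reducing to Smith normal form yields diagonal entries (1,1,1,1,1,1,1,1,1,1,1,2).

Now H_k = ker ∂_k / im ∂_{k+1}, so:

  H_2: rank ker ∂_2 − rank ∂_3 = (12 − 12) − 0 = 0, and there is no ∂_3, so H_2 ≅ 0.

(K is a triangulation of the real projective plane RP^2.)

H_2 = 0.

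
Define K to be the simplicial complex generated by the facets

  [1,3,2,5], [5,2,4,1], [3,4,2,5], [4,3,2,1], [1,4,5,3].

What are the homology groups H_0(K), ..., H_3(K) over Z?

Take the total order 1 < 2 < 3 < 4 < 5 on the vertex set. Then K (dimension 3) consists of the simplices:

  0-simplices (5): [1], [2], [3], [4], [5]
  1-simplices (10): [1,2], [1,3], [1,4], [1,5], [2,3], [2,4], [2,5], [3,4], [3,5], [4,5]
  2-simplices (10): [1,2,3], [1,2,4], [1,2,5], [1,3,4], [1,3,5], [1,4,5], [2,3,4], [2,3,5], [2,4,5], [3,4,5]
  3-simplices (5): [1,2,3,4], [1,2,3,5], [1,2,4,5], [1,3,4,5], [2,3,4,5]

giving chain groups C_0 ≅ Z^5, C_1 ≅ Z^10, C_2 ≅ Z^10, C_3 ≅ Z^5.

∂_1: C_1 → C_0 sends each edge [p,q] (with p < q) to q − p. For instance
  ∂[2,3] = [3] − [2].
As a 5×10 matrix over Z this has rank 4, with invariant factors (1,1,1,1).

The boundary map ∂_2: C_2 → C_1 acts by ∂[p,q,r] = [q,r] − [p,r] + [p,q]. For instance
  ∂[1,2,4] = [2,4] − [1,4] + [1,2],
  ∂[2,3,4] = [3,4] − [2,4] + [2,3].
The 10×10 boundary matrix has rank 6 and Smith normal form diag(1,1,1,1,1,1).

The boundary map ∂_3: C_3 → C_2 sends each 3-simplex σ to the alternating sum Σ_i (−1)^i (σ with its i-th vertex removed). For instance
  ∂[2,3,4,5] = [3,4,5] − [2,4,5] + [2,3,5] − [2,3,4],
  ∂[1,3,4,5] = [3,4,5] − [1,4,5] + [1,3,5] − [1,3,4].
As a 10×5 matrix over Z this has rank 4, with invariant factors (1,1,1,1).

Reading off H_k = ker ∂_k / im ∂_{k+1}:

  H_0: rank C_0 − rank ∂_1 = 5 − 4 = 1, and the invariant factors of ∂_1 are all 1, so H_0 = Z.
  H_1: rank ker ∂_1 − rank ∂_2 = (10 − 4) − 6 = 0, and the invariant factors of ∂_2 are all 1, so H_1 = 0.
  H_2: rank ker ∂_2 − rank ∂_3 = (10 − 6) − 4 = 0, and the invariant factors of ∂_3 are all 1, so H_2 = 0.
  H_3: rank ker ∂_3 − rank ∂_4 = (5 − 4) − 0 = 1, and there is no ∂_4, so H_3 = Z.

H_0 ≅ Z,  H_1 = 0,  H_2 = 0,  H_3 ≅ Z.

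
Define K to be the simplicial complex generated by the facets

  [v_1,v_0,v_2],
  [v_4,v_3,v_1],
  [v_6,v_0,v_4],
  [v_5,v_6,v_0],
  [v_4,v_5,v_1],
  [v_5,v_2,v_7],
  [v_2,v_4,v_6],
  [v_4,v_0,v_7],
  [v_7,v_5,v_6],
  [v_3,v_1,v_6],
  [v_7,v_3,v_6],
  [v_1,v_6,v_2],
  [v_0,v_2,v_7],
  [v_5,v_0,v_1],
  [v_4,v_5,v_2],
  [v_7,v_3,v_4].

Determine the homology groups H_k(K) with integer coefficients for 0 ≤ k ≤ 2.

H_0 = Z,  H_1 = Z^2,  H_2 = Z.

K has 8 vertices, 24 edges, 16 triangles.
rank ∂_0 = 0, rank ∂_1 = 7 ⇒ b_0 = 8 − 0 − 7 = 1; all invariant factors of ∂_1 are 1 so no torsion. So H_0 ≅ Z.
rank ∂_1 = 7, rank ∂_2 = 15 ⇒ b_1 = 24 − 7 − 15 = 2; all invariant factors of ∂_2 are 1 so no torsion. So H_1 ≅ Z^2.
rank ∂_2 = 15, rank ∂_3 = 0 ⇒ b_2 = 16 − 15 − 0 = 1. So H_2 ≅ Z.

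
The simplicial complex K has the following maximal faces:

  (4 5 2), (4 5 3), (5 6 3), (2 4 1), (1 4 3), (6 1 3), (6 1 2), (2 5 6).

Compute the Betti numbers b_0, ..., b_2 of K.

b_0 = 1, b_1 = 0, b_2 = 1.

Take the total order 1 < 2 < 3 < 4 < 5 < 6 on the vertex set. Then K (dimension 2) consists of the simplices:

  0-simplices (6): [1], [2], [3], [4], [5], [6]
  1-simplices (12): [1,2], [1,3], [1,4], [1,6], [2,4], [2,5], [2,6], [3,4], [3,5], [3,6], [4,5], [5,6]
  2-simplices (8): [1,2,4], [1,2,6], [1,3,4], [1,3,6], [2,4,5], [2,5,6], [3,4,5], [3,5,6]

so the chain groups are C_0 ≅ Z^6, C_1 ≅ Z^12, C_2 ≅ Z^8.

The boundary map ∂_1: C_1 → C_0 is given by ∂[p,q] = [q] − [p].
This gives a 6×12 integer matrix of rank 5; reducing to Smith normal form yields diagonal entries (1,1,1,1,1).

The boundary map ∂_2: C_2 → C_1 maps a triangle to the signed sum of its edges. For instance
  ∂[1,2,6] = [2,6] − [1,6] + [1,2],
  ∂[1,2,4] = [2,4] − [1,4] + [1,2].
As a 12×8 matrix over Z this has rank 7, with invariant factors (1,1,1,1,1,1,1).

Reading off H_k = ker ∂_k / im ∂_{k+1}:

  H_0: rank C_0 − rank ∂_1 = 6 − 5 = 1, and the invariant factors of ∂_1 are all 1, so H_0 ≅ Z.
  H_1: rank ker ∂_1 − rank ∂_2 = (12 − 5) − 7 = 0, and the invariant factors of ∂_2 are all 1, so H_1 ≅ 0.
  H_2: rank ker ∂_2 − rank ∂_3 = (8 − 7) − 0 = 1, and there is no ∂_3, so H_2 ≅ Z.

Hence the Betti numbers are b_0 = 1, b_1 = 0, b_2 = 1.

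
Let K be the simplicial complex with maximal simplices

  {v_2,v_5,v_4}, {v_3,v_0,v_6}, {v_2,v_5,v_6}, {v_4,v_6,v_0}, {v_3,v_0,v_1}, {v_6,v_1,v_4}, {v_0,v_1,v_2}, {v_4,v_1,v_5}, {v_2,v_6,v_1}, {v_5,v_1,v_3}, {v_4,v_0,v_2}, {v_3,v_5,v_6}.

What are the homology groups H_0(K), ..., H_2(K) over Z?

K has 7 vertices, 18 edges, 12 triangles.
rank ∂_0 = 0, rank ∂_1 = 6 ⇒ b_0 = 7 − 0 − 6 = 1; all invariant factors of ∂_1 are 1 so no torsion. So H_0 = Z.
rank ∂_1 = 6, rank ∂_2 = 12 ⇒ b_1 = 18 − 6 − 12 = 0; ∂_2 has invariant factor(s) [2] giving torsion. So H_1 = Z/2.
rank ∂_2 = 12, rank ∂_3 = 0 ⇒ b_2 = 12 − 12 − 0 = 0. So H_2 = 0.

H_0 ≅ Z,  H_1 ≅ Z/2,  H_2 = 0.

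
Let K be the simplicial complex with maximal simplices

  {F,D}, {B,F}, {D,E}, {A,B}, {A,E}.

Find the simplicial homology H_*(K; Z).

H_0 = Z,  H_1 = Z.

Take the total order A < B < D < E < F on the vertex set. Then K (dimension 1) consists of the simplices:

  0-simplices (5): A, B, D, E, F
  1-simplices (5): AB, AE, BF, DE, DF

so the chain groups are C_0 ≅ Z^5, C_1 ≅ Z^5.

The boundary map ∂_1: C_1 → C_0 sends each edge [p,q] (with p < q) to q − p.
This gives a 5×5 integer matrix of rank 4; reducing to Smith normal form yields diagonal entries (1,1,1,1).

Now H_k = ker ∂_k / im ∂_{k+1}, so:

  H_0: rank C_0 − rank ∂_1 = 5 − 4 = 1, and the invariant factors of ∂_1 are all 1, so H_0 ≅ Z.
  H_1: rank ker ∂_1 − rank ∂_2 = (5 − 4) − 0 = 1, and there is no ∂_2, so H_1 ≅ Z.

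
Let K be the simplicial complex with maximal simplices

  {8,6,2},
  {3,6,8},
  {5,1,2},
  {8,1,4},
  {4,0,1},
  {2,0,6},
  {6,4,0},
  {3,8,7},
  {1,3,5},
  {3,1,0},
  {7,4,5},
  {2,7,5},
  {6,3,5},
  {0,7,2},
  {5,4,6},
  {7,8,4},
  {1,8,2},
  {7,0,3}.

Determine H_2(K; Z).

H_2 = Z.

Fix the vertex order 0 < 1 < 2 < 3 < 4 < 5 < 6 < 7 < 8 and write every simplex with vertices in increasing order. Then dim K = 2 and the simplices of K are:

  0-simplices (9): [0], [1], [2], [3], [4], [5], [6], [7], [8]
  1-simplices (27): (27 of them)
  2-simplices (18): [0,1,3], [0,1,4], [0,2,6], [0,2,7], [0,3,7], [0,4,6], [1,2,5], [1,2,8], [1,3,5], [1,4,8], [2,5,7], [2,6,8], [3,5,6], [3,6,8], [3,7,8], [4,5,6], [4,5,7], [4,7,8]

so the chain groups are C_0 ≅ Z^9, C_1 ≅ Z^27, C_2 ≅ Z^18.

The boundary map ∂_1: C_1 → C_0 maps an edge to its endpoints' difference, ∂[p,q] = q − p.
The resulting 9×27 matrix has rank 8, and its Smith normal form has invariant factors (1,1,1,1,1,1,1,1).

∂_2: C_2 → C_1 sends each 2-simplex [p,q,r] to [q,r] − [p,r] + [p,q]. For instance
  ∂[1,2,8] = [2,8] − [1,8] + [1,2],
  ∂[4,5,7] = [5,7] − [4,7] + [4,5].
The 27×18 boundary matrix has rank 17 and Smith normal form diag(1,1,1,1,1,1,1,1,1,1,1,1,1,1,1,1,1).

From H_k ≅ ker(∂_k) / im(∂_{k+1}) we obtain:

  H_2: rank ker ∂_2 − rank ∂_3 = (18 − 17) − 0 = 1, and there is no ∂_3, so H_2 ≅ Z.

(K is a triangulation of the torus T^2.)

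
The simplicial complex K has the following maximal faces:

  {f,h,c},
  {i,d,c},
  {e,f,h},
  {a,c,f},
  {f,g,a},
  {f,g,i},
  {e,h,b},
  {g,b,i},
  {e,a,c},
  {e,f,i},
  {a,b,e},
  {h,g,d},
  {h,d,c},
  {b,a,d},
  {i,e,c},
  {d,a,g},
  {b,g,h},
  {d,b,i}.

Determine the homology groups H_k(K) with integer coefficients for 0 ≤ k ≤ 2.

Take the total order a < b < c < d < e < f < g < h < i on the vertex set. Then K (dimension 2) consists of the simplices:

  0-simplices (9): a, b, c, d, e, f, g, h, i
  1-simplices (27): ab, ac, ad, ae, af, ag, bd, be, bg, bh, bi, cd, ce, cf, ch, ci, dg, dh, di, ef, eh, ei, fg, fh, fi, gh, gi
  2-simplices (18): abd, abe, ace, acf, adg, afg, bdi, beh, bgh, bgi, cdh, cdi, cei, cfh, dgh, efh, efi, fgi

Hence C_0 ≅ Z^9, C_1 ≅ Z^27, C_2 ≅ Z^18.

Boundary ∂_1: C_1 → C_0 sends each edge [p,q] (with p < q) to q − p. For instance
  ∂ci = i − c.
The 9×27 boundary matrix has rank 8 and Smith normal form diag(1,1,1,1,1,1,1,1).

Boundary ∂_2: C_2 → C_1 acts by ∂[p,q,r] = [q,r] − [p,r] + [p,q]. For instance
  ∂beh = eh − bh + be,
  ∂abd = bd − ad + ab.
This gives a 27×18 integer matrix of rank 18; reducing to Smith normal form yields diagonal entries (1,1,1,1,1,1,1,1,1,1,1,1,1,1,1,1,1,2).

From H_k ≅ ker(∂_k) / im(∂_{k+1}) we obtain:

  H_0: rank C_0 − rank ∂_1 = 9 − 8 = 1, and the invariant factors of ∂_1 are all 1, so H_0 = Z.
  H_1: rank ker ∂_1 − rank ∂_2 = (27 − 8) − 18 = 1, and ∂_2 has invariant factor 2 > 1, so H_1 = Z ⊕ Z/2Z.
  H_2: rank ker ∂_2 − rank ∂_3 = (18 − 18) − 0 = 0, and there is no ∂_3, so H_2 = 0.

(K is a triangulation of the Klein bottle.)

H_0 ≅ Z,  H_1 ≅ Z ⊕ Z/2Z,  H_2 = 0.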